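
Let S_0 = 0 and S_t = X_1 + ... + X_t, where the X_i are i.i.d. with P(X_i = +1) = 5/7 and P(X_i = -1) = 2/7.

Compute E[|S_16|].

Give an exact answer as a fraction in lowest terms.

S_16 takes values m ≡ 0 (mod 2) with |m| ≤ 16; P(S_16=m) = C(16,(16+m)/2) · (5/7)^((16+m)/2) · (2/7)^((16-m)/2).
Distribution: P(S=-16)=65536/33232930569601, P(S=-14)=2621440/33232930569601, P(S=-12)=49152000/33232930569601, P(S=-10)=81920000/4747561509943, P(S=-8)=665600000/4747561509943, P(S=-6)=3993600000/4747561509943, P(S=-4)=18304000000/4747561509943, P(S=-2)=457600000000/33232930569601, P(S=0)=1287000000000/33232930569601, P(S=2)=2860000000000/33232930569601, P(S=4)=715000000000/4747561509943, P(S=6)=975000000000/4747561509943, P(S=8)=1015625000000/4747561509943, P(S=10)=781250000000/4747561509943, P(S=12)=2929687500000/33232930569601, P(S=14)=976562500000/33232930569601, P(S=16)=152587890625/33232930569601
E[|S_16|] = Σ_m |m|·P(S_16=m) = 231161110022736/33232930569601

Answer: 231161110022736/33232930569601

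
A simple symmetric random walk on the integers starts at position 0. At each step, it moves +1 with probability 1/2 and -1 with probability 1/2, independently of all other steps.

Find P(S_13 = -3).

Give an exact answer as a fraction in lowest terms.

Answer: 1287/8192

Derivation:
To reach position -3 after 13 steps: need 5 steps of +1 and 8 of -1.
Favorable paths: C(13,5) = 1287
Total paths: 2^13 = 8192
P = 1287/8192 = 1287/8192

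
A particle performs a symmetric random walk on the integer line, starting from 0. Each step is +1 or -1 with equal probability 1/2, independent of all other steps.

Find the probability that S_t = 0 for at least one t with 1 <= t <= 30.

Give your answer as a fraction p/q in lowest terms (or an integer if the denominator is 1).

Answer: 57414019/67108864

Derivation:
Count via complement. Let g(t,s) = #length-t paths at position s with S_1..S_t all ≠ 0.
g(t,s) = g(t-1,s-1) + g(t-1,s+1) for s ≠ 0; g(t,0) = 0.
t=0: g(0,0)=1
t=1: g(1,-1)=1 g(1,1)=1
t=2: g(2,-2)=1 g(2,2)=1
t=3: g(3,-3)=1 g(3,-1)=1 g(3,1)=1 g(3,3)=1
t=4: g(4,-4)=1 g(4,-2)=2 g(4,2)=2 g(4,4)=1
t=5: g(5,-5)=1 g(5,-3)=3 g(5,-1)=2 g(5,1)=2 g(5,3)=3 g(5,5)=1
t=6: g(6,-6)=1 g(6,-4)=4 g(6,-2)=5 g(6,2)=5 g(6,4)=4 g(6,6)=1
t=7: g(7,-7)=1 g(7,-5)=5 g(7,-3)=9 g(7,-1)=5 g(7,1)=5 g(7,3)=9 g(7,5)=5 g(7,7)=1
t=8: g(8,-8)=1 g(8,-6)=6 g(8,-4)=14 g(8,-2)=14 g(8,2)=14 g(8,4)=14 g(8,6)=6 g(8,8)=1
t=9: g(9,-9)=1 g(9,-7)=7 g(9,-5)=20 g(9,-3)=28 g(9,-1)=14 g(9,1)=14 g(9,3)=28 g(9,5)=20 g(9,7)=7 g(9,9)=1
t=10: g(10,-10)=1 g(10,-8)=8 g(10,-6)=27 g(10,-4)=48 g(10,-2)=42 g(10,2)=42 g(10,4)=48 g(10,6)=27 g(10,8)=8 g(10,10)=1
t=11: g(11,-11)=1 g(11,-9)=9 g(11,-7)=35 g(11,-5)=75 g(11,-3)=90 g(11,-1)=42 g(11,1)=42 g(11,3)=90 g(11,5)=75 g(11,7)=35 g(11,9)=9 g(11,11)=1
t=12: g(12,-12)=1 g(12,-10)=10 g(12,-8)=44 g(12,-6)=110 g(12,-4)=165 g(12,-2)=132 g(12,2)=132 g(12,4)=165 g(12,6)=110 g(12,8)=44 g(12,10)=10 g(12,12)=1
t=13: g(13,-13)=1 g(13,-11)=11 g(13,-9)=54 g(13,-7)=154 g(13,-5)=275 g(13,-3)=297 g(13,-1)=132 g(13,1)=132 g(13,3)=297 g(13,5)=275 g(13,7)=154 g(13,9)=54 g(13,11)=11 g(13,13)=1
t=14: g(14,-14)=1 g(14,-12)=12 g(14,-10)=65 g(14,-8)=208 g(14,-6)=429 g(14,-4)=572 g(14,-2)=429 g(14,2)=429 g(14,4)=572 g(14,6)=429 g(14,8)=208 g(14,10)=65 g(14,12)=12 g(14,14)=1
t=15: g(15,-15)=1 g(15,-13)=13 g(15,-11)=77 g(15,-9)=273 g(15,-7)=637 g(15,-5)=1001 g(15,-3)=1001 g(15,-1)=429 g(15,1)=429 g(15,3)=1001 g(15,5)=1001 g(15,7)=637 g(15,9)=273 g(15,11)=77 g(15,13)=13 g(15,15)=1
t=16: g(16,-16)=1 g(16,-14)=14 g(16,-12)=90 g(16,-10)=350 g(16,-8)=910 g(16,-6)=1638 g(16,-4)=2002 g(16,-2)=1430 g(16,2)=1430 g(16,4)=2002 g(16,6)=1638 g(16,8)=910 g(16,10)=350 g(16,12)=90 g(16,14)=14 g(16,16)=1
t=17: g(17,-17)=1 g(17,-15)=15 g(17,-13)=104 g(17,-11)=440 g(17,-9)=1260 g(17,-7)=2548 g(17,-5)=3640 g(17,-3)=3432 g(17,-1)=1430 g(17,1)=1430 g(17,3)=3432 g(17,5)=3640 g(17,7)=2548 g(17,9)=1260 g(17,11)=440 g(17,13)=104 g(17,15)=15 g(17,17)=1
t=18: g(18,-18)=1 g(18,-16)=16 g(18,-14)=119 g(18,-12)=544 g(18,-10)=1700 g(18,-8)=3808 g(18,-6)=6188 g(18,-4)=7072 g(18,-2)=4862 g(18,2)=4862 g(18,4)=7072 g(18,6)=6188 g(18,8)=3808 g(18,10)=1700 g(18,12)=544 g(18,14)=119 g(18,16)=16 g(18,18)=1
t=19: g(19,-19)=1 g(19,-17)=17 g(19,-15)=135 g(19,-13)=663 g(19,-11)=2244 g(19,-9)=5508 g(19,-7)=9996 g(19,-5)=13260 g(19,-3)=11934 g(19,-1)=4862 g(19,1)=4862 g(19,3)=11934 g(19,5)=13260 g(19,7)=9996 g(19,9)=5508 g(19,11)=2244 g(19,13)=663 g(19,15)=135 g(19,17)=17 g(19,19)=1
t=20: g(20,-20)=1 g(20,-18)=18 g(20,-16)=152 g(20,-14)=798 g(20,-12)=2907 g(20,-10)=7752 g(20,-8)=15504 g(20,-6)=23256 g(20,-4)=25194 g(20,-2)=16796 g(20,2)=16796 g(20,4)=25194 g(20,6)=23256 g(20,8)=15504 g(20,10)=7752 g(20,12)=2907 g(20,14)=798 g(20,16)=152 g(20,18)=18 g(20,20)=1
t=21: g(21,-21)=1 g(21,-19)=19 g(21,-17)=170 g(21,-15)=950 g(21,-13)=3705 g(21,-11)=10659 g(21,-9)=23256 g(21,-7)=38760 g(21,-5)=48450 g(21,-3)=41990 g(21,-1)=16796 g(21,1)=16796 g(21,3)=41990 g(21,5)=48450 g(21,7)=38760 g(21,9)=23256 g(21,11)=10659 g(21,13)=3705 g(21,15)=950 g(21,17)=170 g(21,19)=19 g(21,21)=1
t=22: g(22,-22)=1 g(22,-20)=20 g(22,-18)=189 g(22,-16)=1120 g(22,-14)=4655 g(22,-12)=14364 g(22,-10)=33915 g(22,-8)=62016 g(22,-6)=87210 g(22,-4)=90440 g(22,-2)=58786 g(22,2)=58786 g(22,4)=90440 g(22,6)=87210 g(22,8)=62016 g(22,10)=33915 g(22,12)=14364 g(22,14)=4655 g(22,16)=1120 g(22,18)=189 g(22,20)=20 g(22,22)=1
t=23: g(23,-23)=1 g(23,-21)=21 g(23,-19)=209 g(23,-17)=1309 g(23,-15)=5775 g(23,-13)=19019 g(23,-11)=48279 g(23,-9)=95931 g(23,-7)=149226 g(23,-5)=177650 g(23,-3)=149226 g(23,-1)=58786 g(23,1)=58786 g(23,3)=149226 g(23,5)=177650 g(23,7)=149226 g(23,9)=95931 g(23,11)=48279 g(23,13)=19019 g(23,15)=5775 g(23,17)=1309 g(23,19)=209 g(23,21)=21 g(23,23)=1
t=24: g(24,-24)=1 g(24,-22)=22 g(24,-20)=230 g(24,-18)=1518 g(24,-16)=7084 g(24,-14)=24794 g(24,-12)=67298 g(24,-10)=144210 g(24,-8)=245157 g(24,-6)=326876 g(24,-4)=326876 g(24,-2)=208012 g(24,2)=208012 g(24,4)=326876 g(24,6)=326876 g(24,8)=245157 g(24,10)=144210 g(24,12)=67298 g(24,14)=24794 g(24,16)=7084 g(24,18)=1518 g(24,20)=230 g(24,22)=22 g(24,24)=1
t=25: g(25,-25)=1 g(25,-23)=23 g(25,-21)=252 g(25,-19)=1748 g(25,-17)=8602 g(25,-15)=31878 g(25,-13)=92092 g(25,-11)=211508 g(25,-9)=389367 g(25,-7)=572033 g(25,-5)=653752 g(25,-3)=534888 g(25,-1)=208012 g(25,1)=208012 g(25,3)=534888 g(25,5)=653752 g(25,7)=572033 g(25,9)=389367 g(25,11)=211508 g(25,13)=92092 g(25,15)=31878 g(25,17)=8602 g(25,19)=1748 g(25,21)=252 g(25,23)=23 g(25,25)=1
t=26: g(26,-26)=1 g(26,-24)=24 g(26,-22)=275 g(26,-20)=2000 g(26,-18)=10350 g(26,-16)=40480 g(26,-14)=123970 g(26,-12)=303600 g(26,-10)=600875 g(26,-8)=961400 g(26,-6)=1225785 g(26,-4)=1188640 g(26,-2)=742900 g(26,2)=742900 g(26,4)=1188640 g(26,6)=1225785 g(26,8)=961400 g(26,10)=600875 g(26,12)=303600 g(26,14)=123970 g(26,16)=40480 g(26,18)=10350 g(26,20)=2000 g(26,22)=275 g(26,24)=24 g(26,26)=1
t=27: g(27,-27)=1 g(27,-25)=25 g(27,-23)=299 g(27,-21)=2275 g(27,-19)=12350 g(27,-17)=50830 g(27,-15)=164450 g(27,-13)=427570 g(27,-11)=904475 g(27,-9)=1562275 g(27,-7)=2187185 g(27,-5)=2414425 g(27,-3)=1931540 g(27,-1)=742900 g(27,1)=742900 g(27,3)=1931540 g(27,5)=2414425 g(27,7)=2187185 g(27,9)=1562275 g(27,11)=904475 g(27,13)=427570 g(27,15)=164450 g(27,17)=50830 g(27,19)=12350 g(27,21)=2275 g(27,23)=299 g(27,25)=25 g(27,27)=1
t=28: g(28,-28)=1 g(28,-26)=26 g(28,-24)=324 g(28,-22)=2574 g(28,-20)=14625 g(28,-18)=63180 g(28,-16)=215280 g(28,-14)=592020 g(28,-12)=1332045 g(28,-10)=2466750 g(28,-8)=3749460 g(28,-6)=4601610 g(28,-4)=4345965 g(28,-2)=2674440 g(28,2)=2674440 g(28,4)=4345965 g(28,6)=4601610 g(28,8)=3749460 g(28,10)=2466750 g(28,12)=1332045 g(28,14)=592020 g(28,16)=215280 g(28,18)=63180 g(28,20)=14625 g(28,22)=2574 g(28,24)=324 g(28,26)=26 g(28,28)=1
t=29: g(29,-29)=1 g(29,-27)=27 g(29,-25)=350 g(29,-23)=2898 g(29,-21)=17199 g(29,-19)=77805 g(29,-17)=278460 g(29,-15)=807300 g(29,-13)=1924065 g(29,-11)=3798795 g(29,-9)=6216210 g(29,-7)=8351070 g(29,-5)=8947575 g(29,-3)=7020405 g(29,-1)=2674440 g(29,1)=2674440 g(29,3)=7020405 g(29,5)=8947575 g(29,7)=8351070 g(29,9)=6216210 g(29,11)=3798795 g(29,13)=1924065 g(29,15)=807300 g(29,17)=278460 g(29,19)=77805 g(29,21)=17199 g(29,23)=2898 g(29,25)=350 g(29,27)=27 g(29,29)=1
t=30: g(30,-30)=1 g(30,-28)=28 g(30,-26)=377 g(30,-24)=3248 g(30,-22)=20097 g(30,-20)=95004 g(30,-18)=356265 g(30,-16)=1085760 g(30,-14)=2731365 g(30,-12)=5722860 g(30,-10)=10015005 g(30,-8)=14567280 g(30,-6)=17298645 g(30,-4)=15967980 g(30,-2)=9694845 g(30,2)=9694845 g(30,4)=15967980 g(30,6)=17298645 g(30,8)=14567280 g(30,10)=10015005 g(30,12)=5722860 g(30,14)=2731365 g(30,16)=1085760 g(30,18)=356265 g(30,20)=95004 g(30,22)=20097 g(30,24)=3248 g(30,26)=377 g(30,28)=28 g(30,30)=1
Paths never hitting 0: Σ_s g(30,s) = 155117520
Paths hitting 0: 2^30 - 155117520 = 918624304
P = 918624304/1073741824 = 57414019/67108864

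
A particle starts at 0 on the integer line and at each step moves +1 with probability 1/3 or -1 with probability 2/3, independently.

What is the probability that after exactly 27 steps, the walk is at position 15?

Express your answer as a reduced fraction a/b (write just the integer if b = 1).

Answer: 2104960/847288609443

Derivation:
To reach position 15 after 27 steps: need 21 steps of +1 and 6 steps of -1.
Number of such sequences: C(27,21) = 296010
Each has probability (1/3)^21 · (2/3)^6 = 64/7625597484987
P = 296010 · 64/7625597484987 = 2104960/847288609443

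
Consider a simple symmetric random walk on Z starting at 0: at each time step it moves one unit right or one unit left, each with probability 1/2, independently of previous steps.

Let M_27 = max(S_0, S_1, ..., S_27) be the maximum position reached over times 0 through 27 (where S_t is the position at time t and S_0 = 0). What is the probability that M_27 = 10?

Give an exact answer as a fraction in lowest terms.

Let M_27 = max(S_0,...,S_27). Use the reflection principle: for j ≥ 1, #{paths with M_27 ≥ j} = #{S_27 ≥ j} + #{S_27 ≥ j+1}.
By reflection, #{M_27 ≥ 10} = #{S_27 ≥ 10} + #{S_27 ≥ 11} = 3505699 + 3505699 = 7011398.
#{M_27 ≥ 11} = #{S_27 ≥ 11} + #{S_27 ≥ 12} = 3505699 + 1285624 = 4791323.
#{M_27 = 10} = 7011398 - 4791323 = 2220075.
P(M_27 = 10) = 2220075/134217728 = 2220075/134217728

Answer: 2220075/134217728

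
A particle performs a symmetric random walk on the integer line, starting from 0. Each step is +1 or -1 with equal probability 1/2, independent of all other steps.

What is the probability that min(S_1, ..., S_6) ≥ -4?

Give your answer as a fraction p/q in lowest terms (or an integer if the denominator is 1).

Answer: 31/32

Derivation:
Let f(t,s) = #length-t paths at position s with S_1..S_t all ≥ -4.
f(t,s) = f(t-1,s-1) + f(t-1,s+1) for s ≥ -4; f(t,s) = 0 for s < -4.
t=0: f(0,0)=1
t=1: f(1,-1)=1 f(1,1)=1
t=2: f(2,-2)=1 f(2,0)=2 f(2,2)=1
t=3: f(3,-3)=1 f(3,-1)=3 f(3,1)=3 f(3,3)=1
t=4: f(4,-4)=1 f(4,-2)=4 f(4,0)=6 f(4,2)=4 f(4,4)=1
t=5: f(5,-3)=5 f(5,-1)=10 f(5,1)=10 f(5,3)=5 f(5,5)=1
t=6: f(6,-4)=5 f(6,-2)=15 f(6,0)=20 f(6,2)=15 f(6,4)=6 f(6,6)=1
Σ_s f(6,s) = 62
P = 62/64 = 31/32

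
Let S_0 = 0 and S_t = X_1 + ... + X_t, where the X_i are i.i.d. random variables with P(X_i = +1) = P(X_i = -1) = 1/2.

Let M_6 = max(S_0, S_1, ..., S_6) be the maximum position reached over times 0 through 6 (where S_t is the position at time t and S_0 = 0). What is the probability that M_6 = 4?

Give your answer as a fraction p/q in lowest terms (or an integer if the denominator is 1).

Let M_6 = max(S_0,...,S_6). Use the reflection principle: for j ≥ 1, #{paths with M_6 ≥ j} = #{S_6 ≥ j} + #{S_6 ≥ j+1}.
By reflection, #{M_6 ≥ 4} = #{S_6 ≥ 4} + #{S_6 ≥ 5} = 7 + 1 = 8.
#{M_6 ≥ 5} = #{S_6 ≥ 5} + #{S_6 ≥ 6} = 1 + 1 = 2.
#{M_6 = 4} = 8 - 2 = 6.
P(M_6 = 4) = 6/64 = 3/32

Answer: 3/32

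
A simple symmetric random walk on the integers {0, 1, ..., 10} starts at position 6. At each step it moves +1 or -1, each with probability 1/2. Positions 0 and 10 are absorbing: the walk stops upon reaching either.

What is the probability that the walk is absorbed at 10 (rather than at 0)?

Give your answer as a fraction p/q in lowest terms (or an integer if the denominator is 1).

Answer: 3/5

Derivation:
Symmetric walk (p = 1/2): the harmonic-function argument gives P(hit 10 before 0 | start at 6) = a/N.
P = 6/10 = 3/5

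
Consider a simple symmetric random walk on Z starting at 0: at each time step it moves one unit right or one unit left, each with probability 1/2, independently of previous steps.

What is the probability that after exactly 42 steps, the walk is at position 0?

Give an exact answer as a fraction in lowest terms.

To return to 0 after 42 steps: need exactly 21 steps of +1 and 21 of -1.
Favorable paths: C(42,21) = 538257874440
Total paths: 2^42 = 4398046511104
P = 538257874440/4398046511104 = 67282234305/549755813888

Answer: 67282234305/549755813888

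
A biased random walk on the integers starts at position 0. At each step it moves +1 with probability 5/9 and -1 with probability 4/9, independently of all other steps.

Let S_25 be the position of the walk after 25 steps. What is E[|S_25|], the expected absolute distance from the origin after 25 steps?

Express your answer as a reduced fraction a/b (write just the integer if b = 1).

Answer: 367985409756062960883025/79766443076872509863361

Derivation:
S_25 takes values m ≡ 1 (mod 2) with |m| ≤ 25; P(S_25=m) = C(25,(25+m)/2) · (5/9)^((25+m)/2) · (4/9)^((25-m)/2).
Distribution: P(S=-25)=1125899906842624/717897987691852588770249, P(S=-23)=35184372088832000/717897987691852588770249, P(S=-21)=175921860444160000/239299329230617529590083, P(S=-19)=5057753487769600000/717897987691852588770249, P(S=-17)=34772055228416000000/717897987691852588770249, P(S=-15)=60851096649728000000/239299329230617529590083, P(S=-13)=760638708121600000000/717897987691852588770249, P(S=-11)=2580738473984000000000/717897987691852588770249, P(S=-9)=806480773120000000000/79766443076872509863361, P(S=-7)=17137716428800000000000/717897987691852588770249, P(S=-5)=34275432857600000000000/717897987691852588770249, P(S=-3)=19474677760000000000000/239299329230617529590083, P(S=-1)=85201715200000000000000/717897987691852588770249, P(S=1)=106502144000000000000000/717897987691852588770249, P(S=3)=38036480000000000000000/239299329230617529590083, P(S=5)=104600320000000000000000/717897987691852588770249, P(S=7)=81719000000000000000000/717897987691852588770249, P(S=9)=6008750000000000000000/79766443076872509863361, P(S=11)=30043750000000000000000/717897987691852588770249, P(S=13)=13835937500000000000000/717897987691852588770249, P(S=15)=1729492187500000000000/239299329230617529590083, P(S=17)=1544189453125000000000/717897987691852588770249, P(S=19)=350952148437500000000/717897987691852588770249, P(S=21)=19073486328125000000/239299329230617529590083, P(S=23)=5960464477539062500/717897987691852588770249, P(S=25)=298023223876953125/717897987691852588770249
E[|S_25|] = Σ_m |m|·P(S_25=m) = 367985409756062960883025/79766443076872509863361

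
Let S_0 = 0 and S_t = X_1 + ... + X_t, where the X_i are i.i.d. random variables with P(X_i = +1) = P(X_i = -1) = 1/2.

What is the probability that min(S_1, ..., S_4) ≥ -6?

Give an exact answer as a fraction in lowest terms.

Let f(t,s) = #length-t paths at position s with S_1..S_t all ≥ -6.
f(t,s) = f(t-1,s-1) + f(t-1,s+1) for s ≥ -6; f(t,s) = 0 for s < -6.
t=0: f(0,0)=1
t=1: f(1,-1)=1 f(1,1)=1
t=2: f(2,-2)=1 f(2,0)=2 f(2,2)=1
t=3: f(3,-3)=1 f(3,-1)=3 f(3,1)=3 f(3,3)=1
t=4: f(4,-4)=1 f(4,-2)=4 f(4,0)=6 f(4,2)=4 f(4,4)=1
Σ_s f(4,s) = 16
P = 16/16 = 1

Answer: 1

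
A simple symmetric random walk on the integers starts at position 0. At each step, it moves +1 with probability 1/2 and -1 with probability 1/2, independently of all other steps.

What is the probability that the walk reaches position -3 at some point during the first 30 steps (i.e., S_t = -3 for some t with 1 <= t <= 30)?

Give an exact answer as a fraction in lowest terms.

Count via complement. Let g(t,s) = #length-t paths at position s with S_1..S_t all ≠ -3.
g(t,s) = g(t-1,s-1) + g(t-1,s+1) for s ≠ -3; g(t,-3) = 0.
t=0: g(0,0)=1
t=1: g(1,-1)=1 g(1,1)=1
t=2: g(2,-2)=1 g(2,0)=2 g(2,2)=1
t=3: g(3,-1)=3 g(3,1)=3 g(3,3)=1
t=4: g(4,-2)=3 g(4,0)=6 g(4,2)=4 g(4,4)=1
t=5: g(5,-1)=9 g(5,1)=10 g(5,3)=5 g(5,5)=1
t=6: g(6,-2)=9 g(6,0)=19 g(6,2)=15 g(6,4)=6 g(6,6)=1
t=7: g(7,-1)=28 g(7,1)=34 g(7,3)=21 g(7,5)=7 g(7,7)=1
t=8: g(8,-2)=28 g(8,0)=62 g(8,2)=55 g(8,4)=28 g(8,6)=8 g(8,8)=1
t=9: g(9,-1)=90 g(9,1)=117 g(9,3)=83 g(9,5)=36 g(9,7)=9 g(9,9)=1
t=10: g(10,-2)=90 g(10,0)=207 g(10,2)=200 g(10,4)=119 g(10,6)=45 g(10,8)=10 g(10,10)=1
t=11: g(11,-1)=297 g(11,1)=407 g(11,3)=319 g(11,5)=164 g(11,7)=55 g(11,9)=11 g(11,11)=1
t=12: g(12,-2)=297 g(12,0)=704 g(12,2)=726 g(12,4)=483 g(12,6)=219 g(12,8)=66 g(12,10)=12 g(12,12)=1
t=13: g(13,-1)=1001 g(13,1)=1430 g(13,3)=1209 g(13,5)=702 g(13,7)=285 g(13,9)=78 g(13,11)=13 g(13,13)=1
t=14: g(14,-2)=1001 g(14,0)=2431 g(14,2)=2639 g(14,4)=1911 g(14,6)=987 g(14,8)=363 g(14,10)=91 g(14,12)=14 g(14,14)=1
t=15: g(15,-1)=3432 g(15,1)=5070 g(15,3)=4550 g(15,5)=2898 g(15,7)=1350 g(15,9)=454 g(15,11)=105 g(15,13)=15 g(15,15)=1
t=16: g(16,-2)=3432 g(16,0)=8502 g(16,2)=9620 g(16,4)=7448 g(16,6)=4248 g(16,8)=1804 g(16,10)=559 g(16,12)=120 g(16,14)=16 g(16,16)=1
t=17: g(17,-1)=11934 g(17,1)=18122 g(17,3)=17068 g(17,5)=11696 g(17,7)=6052 g(17,9)=2363 g(17,11)=679 g(17,13)=136 g(17,15)=17 g(17,17)=1
t=18: g(18,-2)=11934 g(18,0)=30056 g(18,2)=35190 g(18,4)=28764 g(18,6)=17748 g(18,8)=8415 g(18,10)=3042 g(18,12)=815 g(18,14)=153 g(18,16)=18 g(18,18)=1
t=19: g(19,-1)=41990 g(19,1)=65246 g(19,3)=63954 g(19,5)=46512 g(19,7)=26163 g(19,9)=11457 g(19,11)=3857 g(19,13)=968 g(19,15)=171 g(19,17)=19 g(19,19)=1
t=20: g(20,-2)=41990 g(20,0)=107236 g(20,2)=129200 g(20,4)=110466 g(20,6)=72675 g(20,8)=37620 g(20,10)=15314 g(20,12)=4825 g(20,14)=1139 g(20,16)=190 g(20,18)=20 g(20,20)=1
t=21: g(21,-1)=149226 g(21,1)=236436 g(21,3)=239666 g(21,5)=183141 g(21,7)=110295 g(21,9)=52934 g(21,11)=20139 g(21,13)=5964 g(21,15)=1329 g(21,17)=210 g(21,19)=21 g(21,21)=1
t=22: g(22,-2)=149226 g(22,0)=385662 g(22,2)=476102 g(22,4)=422807 g(22,6)=293436 g(22,8)=163229 g(22,10)=73073 g(22,12)=26103 g(22,14)=7293 g(22,16)=1539 g(22,18)=231 g(22,20)=22 g(22,22)=1
t=23: g(23,-1)=534888 g(23,1)=861764 g(23,3)=898909 g(23,5)=716243 g(23,7)=456665 g(23,9)=236302 g(23,11)=99176 g(23,13)=33396 g(23,15)=8832 g(23,17)=1770 g(23,19)=253 g(23,21)=23 g(23,23)=1
t=24: g(24,-2)=534888 g(24,0)=1396652 g(24,2)=1760673 g(24,4)=1615152 g(24,6)=1172908 g(24,8)=692967 g(24,10)=335478 g(24,12)=132572 g(24,14)=42228 g(24,16)=10602 g(24,18)=2023 g(24,20)=276 g(24,22)=24 g(24,24)=1
t=25: g(25,-1)=1931540 g(25,1)=3157325 g(25,3)=3375825 g(25,5)=2788060 g(25,7)=1865875 g(25,9)=1028445 g(25,11)=468050 g(25,13)=174800 g(25,15)=52830 g(25,17)=12625 g(25,19)=2299 g(25,21)=300 g(25,23)=25 g(25,25)=1
t=26: g(26,-2)=1931540 g(26,0)=5088865 g(26,2)=6533150 g(26,4)=6163885 g(26,6)=4653935 g(26,8)=2894320 g(26,10)=1496495 g(26,12)=642850 g(26,14)=227630 g(26,16)=65455 g(26,18)=14924 g(26,20)=2599 g(26,22)=325 g(26,24)=26 g(26,26)=1
t=27: g(27,-1)=7020405 g(27,1)=11622015 g(27,3)=12697035 g(27,5)=10817820 g(27,7)=7548255 g(27,9)=4390815 g(27,11)=2139345 g(27,13)=870480 g(27,15)=293085 g(27,17)=80379 g(27,19)=17523 g(27,21)=2924 g(27,23)=351 g(27,25)=27 g(27,27)=1
t=28: g(28,-2)=7020405 g(28,0)=18642420 g(28,2)=24319050 g(28,4)=23514855 g(28,6)=18366075 g(28,8)=11939070 g(28,10)=6530160 g(28,12)=3009825 g(28,14)=1163565 g(28,16)=373464 g(28,18)=97902 g(28,20)=20447 g(28,22)=3275 g(28,24)=378 g(28,26)=28 g(28,28)=1
t=29: g(29,-1)=25662825 g(29,1)=42961470 g(29,3)=47833905 g(29,5)=41880930 g(29,7)=30305145 g(29,9)=18469230 g(29,11)=9539985 g(29,13)=4173390 g(29,15)=1537029 g(29,17)=471366 g(29,19)=118349 g(29,21)=23722 g(29,23)=3653 g(29,25)=406 g(29,27)=29 g(29,29)=1
t=30: g(30,-2)=25662825 g(30,0)=68624295 g(30,2)=90795375 g(30,4)=89714835 g(30,6)=72186075 g(30,8)=48774375 g(30,10)=28009215 g(30,12)=13713375 g(30,14)=5710419 g(30,16)=2008395 g(30,18)=589715 g(30,20)=142071 g(30,22)=27375 g(30,24)=4059 g(30,26)=435 g(30,28)=30 g(30,30)=1
Paths never hitting -3: Σ_s g(30,s) = 445962870
Paths hitting -3: 2^30 - 445962870 = 627778954
P = 627778954/1073741824 = 313889477/536870912

Answer: 313889477/536870912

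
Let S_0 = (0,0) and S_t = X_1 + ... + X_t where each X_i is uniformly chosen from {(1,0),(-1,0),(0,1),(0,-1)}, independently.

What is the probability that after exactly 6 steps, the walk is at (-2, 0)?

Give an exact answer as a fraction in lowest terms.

Answer: 225/4096

Derivation:
Let h be the number of horizontal steps (so 6-h are vertical). To end at (-2,0) need (h-2)/2 right-steps and ((6-h)+0)/2 up-steps.
Sum over h with 2 ≤ h ≤ 6, h ≡ 0 (mod 2), 6-h ≡ 0 (mod 2):
h=2: C(6,2)·C(2,0)·C(4,2) = 15·1·6 = 90
h=4: C(6,4)·C(4,1)·C(2,1) = 15·4·2 = 120
h=6: C(6,6)·C(6,2)·C(0,0) = 1·15·1 = 15
Total favorable: 225
Total paths: 4^6 = 4096
P = 225/4096 = 225/4096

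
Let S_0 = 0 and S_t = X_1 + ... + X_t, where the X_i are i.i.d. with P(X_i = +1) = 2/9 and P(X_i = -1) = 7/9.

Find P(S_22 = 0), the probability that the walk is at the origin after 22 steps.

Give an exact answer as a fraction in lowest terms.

To be at 0 after 22 steps: need exactly 11 steps of +1 and 11 of -1.
Number of such sequences: C(22,11) = 705432
Each has probability (2/9)^11 · (7/9)^11 = 4049565169664/984770902183611232881
P = 705432 · 4049565169664/984770902183611232881 = 952230952255471616/328256967394537077627

Answer: 952230952255471616/328256967394537077627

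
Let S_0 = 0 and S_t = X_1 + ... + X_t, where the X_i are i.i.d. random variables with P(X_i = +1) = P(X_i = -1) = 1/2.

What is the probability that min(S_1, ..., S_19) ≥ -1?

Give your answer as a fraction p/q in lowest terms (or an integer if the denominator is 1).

Answer: 46189/131072

Derivation:
Let f(t,s) = #length-t paths at position s with S_1..S_t all ≥ -1.
f(t,s) = f(t-1,s-1) + f(t-1,s+1) for s ≥ -1; f(t,s) = 0 for s < -1.
t=0: f(0,0)=1
t=1: f(1,-1)=1 f(1,1)=1
t=2: f(2,0)=2 f(2,2)=1
t=3: f(3,-1)=2 f(3,1)=3 f(3,3)=1
t=4: f(4,0)=5 f(4,2)=4 f(4,4)=1
t=5: f(5,-1)=5 f(5,1)=9 f(5,3)=5 f(5,5)=1
t=6: f(6,0)=14 f(6,2)=14 f(6,4)=6 f(6,6)=1
t=7: f(7,-1)=14 f(7,1)=28 f(7,3)=20 f(7,5)=7 f(7,7)=1
t=8: f(8,0)=42 f(8,2)=48 f(8,4)=27 f(8,6)=8 f(8,8)=1
t=9: f(9,-1)=42 f(9,1)=90 f(9,3)=75 f(9,5)=35 f(9,7)=9 f(9,9)=1
t=10: f(10,0)=132 f(10,2)=165 f(10,4)=110 f(10,6)=44 f(10,8)=10 f(10,10)=1
t=11: f(11,-1)=132 f(11,1)=297 f(11,3)=275 f(11,5)=154 f(11,7)=54 f(11,9)=11 f(11,11)=1
t=12: f(12,0)=429 f(12,2)=572 f(12,4)=429 f(12,6)=208 f(12,8)=65 f(12,10)=12 f(12,12)=1
t=13: f(13,-1)=429 f(13,1)=1001 f(13,3)=1001 f(13,5)=637 f(13,7)=273 f(13,9)=77 f(13,11)=13 f(13,13)=1
t=14: f(14,0)=1430 f(14,2)=2002 f(14,4)=1638 f(14,6)=910 f(14,8)=350 f(14,10)=90 f(14,12)=14 f(14,14)=1
t=15: f(15,-1)=1430 f(15,1)=3432 f(15,3)=3640 f(15,5)=2548 f(15,7)=1260 f(15,9)=440 f(15,11)=104 f(15,13)=15 f(15,15)=1
t=16: f(16,0)=4862 f(16,2)=7072 f(16,4)=6188 f(16,6)=3808 f(16,8)=1700 f(16,10)=544 f(16,12)=119 f(16,14)=16 f(16,16)=1
t=17: f(17,-1)=4862 f(17,1)=11934 f(17,3)=13260 f(17,5)=9996 f(17,7)=5508 f(17,9)=2244 f(17,11)=663 f(17,13)=135 f(17,15)=17 f(17,17)=1
t=18: f(18,0)=16796 f(18,2)=25194 f(18,4)=23256 f(18,6)=15504 f(18,8)=7752 f(18,10)=2907 f(18,12)=798 f(18,14)=152 f(18,16)=18 f(18,18)=1
t=19: f(19,-1)=16796 f(19,1)=41990 f(19,3)=48450 f(19,5)=38760 f(19,7)=23256 f(19,9)=10659 f(19,11)=3705 f(19,13)=950 f(19,15)=170 f(19,17)=19 f(19,19)=1
Σ_s f(19,s) = 184756
P = 184756/524288 = 46189/131072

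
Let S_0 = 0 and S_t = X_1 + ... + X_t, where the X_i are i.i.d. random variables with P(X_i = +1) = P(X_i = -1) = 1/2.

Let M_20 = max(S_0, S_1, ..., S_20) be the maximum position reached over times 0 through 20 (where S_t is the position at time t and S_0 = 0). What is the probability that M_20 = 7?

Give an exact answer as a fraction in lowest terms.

Let M_20 = max(S_0,...,S_20). Use the reflection principle: for j ≥ 1, #{paths with M_20 ≥ j} = #{S_20 ≥ j} + #{S_20 ≥ j+1}.
By reflection, #{M_20 ≥ 7} = #{S_20 ≥ 7} + #{S_20 ≥ 8} = 60460 + 60460 = 120920.
#{M_20 ≥ 8} = #{S_20 ≥ 8} + #{S_20 ≥ 9} = 60460 + 21700 = 82160.
#{M_20 = 7} = 120920 - 82160 = 38760.
P(M_20 = 7) = 38760/1048576 = 4845/131072

Answer: 4845/131072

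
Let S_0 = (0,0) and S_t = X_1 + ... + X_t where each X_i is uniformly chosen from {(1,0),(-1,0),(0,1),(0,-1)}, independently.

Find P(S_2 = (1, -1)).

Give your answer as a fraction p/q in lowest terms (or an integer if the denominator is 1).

Let h be the number of horizontal steps (so 2-h are vertical). To end at (1,-1) need (h+1)/2 right-steps and ((2-h)-1)/2 up-steps.
Sum over h with 1 ≤ h ≤ 1, h ≡ 1 (mod 2), 2-h ≡ 1 (mod 2):
h=1: C(2,1)·C(1,1)·C(1,0) = 2·1·1 = 2
Total favorable: 2
Total paths: 4^2 = 16
P = 2/16 = 1/8

Answer: 1/8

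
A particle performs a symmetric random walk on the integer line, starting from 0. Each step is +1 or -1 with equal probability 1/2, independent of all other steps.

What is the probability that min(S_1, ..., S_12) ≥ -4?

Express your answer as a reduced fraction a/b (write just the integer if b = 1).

Answer: 1749/2048

Derivation:
Let f(t,s) = #length-t paths at position s with S_1..S_t all ≥ -4.
f(t,s) = f(t-1,s-1) + f(t-1,s+1) for s ≥ -4; f(t,s) = 0 for s < -4.
t=0: f(0,0)=1
t=1: f(1,-1)=1 f(1,1)=1
t=2: f(2,-2)=1 f(2,0)=2 f(2,2)=1
t=3: f(3,-3)=1 f(3,-1)=3 f(3,1)=3 f(3,3)=1
t=4: f(4,-4)=1 f(4,-2)=4 f(4,0)=6 f(4,2)=4 f(4,4)=1
t=5: f(5,-3)=5 f(5,-1)=10 f(5,1)=10 f(5,3)=5 f(5,5)=1
t=6: f(6,-4)=5 f(6,-2)=15 f(6,0)=20 f(6,2)=15 f(6,4)=6 f(6,6)=1
t=7: f(7,-3)=20 f(7,-1)=35 f(7,1)=35 f(7,3)=21 f(7,5)=7 f(7,7)=1
t=8: f(8,-4)=20 f(8,-2)=55 f(8,0)=70 f(8,2)=56 f(8,4)=28 f(8,6)=8 f(8,8)=1
t=9: f(9,-3)=75 f(9,-1)=125 f(9,1)=126 f(9,3)=84 f(9,5)=36 f(9,7)=9 f(9,9)=1
t=10: f(10,-4)=75 f(10,-2)=200 f(10,0)=251 f(10,2)=210 f(10,4)=120 f(10,6)=45 f(10,8)=10 f(10,10)=1
t=11: f(11,-3)=275 f(11,-1)=451 f(11,1)=461 f(11,3)=330 f(11,5)=165 f(11,7)=55 f(11,9)=11 f(11,11)=1
t=12: f(12,-4)=275 f(12,-2)=726 f(12,0)=912 f(12,2)=791 f(12,4)=495 f(12,6)=220 f(12,8)=66 f(12,10)=12 f(12,12)=1
Σ_s f(12,s) = 3498
P = 3498/4096 = 1749/2048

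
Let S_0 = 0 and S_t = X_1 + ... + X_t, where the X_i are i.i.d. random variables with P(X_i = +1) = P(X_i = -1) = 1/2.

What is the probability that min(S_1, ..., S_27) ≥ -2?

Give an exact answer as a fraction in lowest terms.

Answer: 14375115/33554432

Derivation:
Let f(t,s) = #length-t paths at position s with S_1..S_t all ≥ -2.
f(t,s) = f(t-1,s-1) + f(t-1,s+1) for s ≥ -2; f(t,s) = 0 for s < -2.
t=0: f(0,0)=1
t=1: f(1,-1)=1 f(1,1)=1
t=2: f(2,-2)=1 f(2,0)=2 f(2,2)=1
t=3: f(3,-1)=3 f(3,1)=3 f(3,3)=1
t=4: f(4,-2)=3 f(4,0)=6 f(4,2)=4 f(4,4)=1
t=5: f(5,-1)=9 f(5,1)=10 f(5,3)=5 f(5,5)=1
t=6: f(6,-2)=9 f(6,0)=19 f(6,2)=15 f(6,4)=6 f(6,6)=1
t=7: f(7,-1)=28 f(7,1)=34 f(7,3)=21 f(7,5)=7 f(7,7)=1
t=8: f(8,-2)=28 f(8,0)=62 f(8,2)=55 f(8,4)=28 f(8,6)=8 f(8,8)=1
t=9: f(9,-1)=90 f(9,1)=117 f(9,3)=83 f(9,5)=36 f(9,7)=9 f(9,9)=1
t=10: f(10,-2)=90 f(10,0)=207 f(10,2)=200 f(10,4)=119 f(10,6)=45 f(10,8)=10 f(10,10)=1
t=11: f(11,-1)=297 f(11,1)=407 f(11,3)=319 f(11,5)=164 f(11,7)=55 f(11,9)=11 f(11,11)=1
t=12: f(12,-2)=297 f(12,0)=704 f(12,2)=726 f(12,4)=483 f(12,6)=219 f(12,8)=66 f(12,10)=12 f(12,12)=1
t=13: f(13,-1)=1001 f(13,1)=1430 f(13,3)=1209 f(13,5)=702 f(13,7)=285 f(13,9)=78 f(13,11)=13 f(13,13)=1
t=14: f(14,-2)=1001 f(14,0)=2431 f(14,2)=2639 f(14,4)=1911 f(14,6)=987 f(14,8)=363 f(14,10)=91 f(14,12)=14 f(14,14)=1
t=15: f(15,-1)=3432 f(15,1)=5070 f(15,3)=4550 f(15,5)=2898 f(15,7)=1350 f(15,9)=454 f(15,11)=105 f(15,13)=15 f(15,15)=1
t=16: f(16,-2)=3432 f(16,0)=8502 f(16,2)=9620 f(16,4)=7448 f(16,6)=4248 f(16,8)=1804 f(16,10)=559 f(16,12)=120 f(16,14)=16 f(16,16)=1
t=17: f(17,-1)=11934 f(17,1)=18122 f(17,3)=17068 f(17,5)=11696 f(17,7)=6052 f(17,9)=2363 f(17,11)=679 f(17,13)=136 f(17,15)=17 f(17,17)=1
t=18: f(18,-2)=11934 f(18,0)=30056 f(18,2)=35190 f(18,4)=28764 f(18,6)=17748 f(18,8)=8415 f(18,10)=3042 f(18,12)=815 f(18,14)=153 f(18,16)=18 f(18,18)=1
t=19: f(19,-1)=41990 f(19,1)=65246 f(19,3)=63954 f(19,5)=46512 f(19,7)=26163 f(19,9)=11457 f(19,11)=3857 f(19,13)=968 f(19,15)=171 f(19,17)=19 f(19,19)=1
t=20: f(20,-2)=41990 f(20,0)=107236 f(20,2)=129200 f(20,4)=110466 f(20,6)=72675 f(20,8)=37620 f(20,10)=15314 f(20,12)=4825 f(20,14)=1139 f(20,16)=190 f(20,18)=20 f(20,20)=1
t=21: f(21,-1)=149226 f(21,1)=236436 f(21,3)=239666 f(21,5)=183141 f(21,7)=110295 f(21,9)=52934 f(21,11)=20139 f(21,13)=5964 f(21,15)=1329 f(21,17)=210 f(21,19)=21 f(21,21)=1
t=22: f(22,-2)=149226 f(22,0)=385662 f(22,2)=476102 f(22,4)=422807 f(22,6)=293436 f(22,8)=163229 f(22,10)=73073 f(22,12)=26103 f(22,14)=7293 f(22,16)=1539 f(22,18)=231 f(22,20)=22 f(22,22)=1
t=23: f(23,-1)=534888 f(23,1)=861764 f(23,3)=898909 f(23,5)=716243 f(23,7)=456665 f(23,9)=236302 f(23,11)=99176 f(23,13)=33396 f(23,15)=8832 f(23,17)=1770 f(23,19)=253 f(23,21)=23 f(23,23)=1
t=24: f(24,-2)=534888 f(24,0)=1396652 f(24,2)=1760673 f(24,4)=1615152 f(24,6)=1172908 f(24,8)=692967 f(24,10)=335478 f(24,12)=132572 f(24,14)=42228 f(24,16)=10602 f(24,18)=2023 f(24,20)=276 f(24,22)=24 f(24,24)=1
t=25: f(25,-1)=1931540 f(25,1)=3157325 f(25,3)=3375825 f(25,5)=2788060 f(25,7)=1865875 f(25,9)=1028445 f(25,11)=468050 f(25,13)=174800 f(25,15)=52830 f(25,17)=12625 f(25,19)=2299 f(25,21)=300 f(25,23)=25 f(25,25)=1
t=26: f(26,-2)=1931540 f(26,0)=5088865 f(26,2)=6533150 f(26,4)=6163885 f(26,6)=4653935 f(26,8)=2894320 f(26,10)=1496495 f(26,12)=642850 f(26,14)=227630 f(26,16)=65455 f(26,18)=14924 f(26,20)=2599 f(26,22)=325 f(26,24)=26 f(26,26)=1
t=27: f(27,-1)=7020405 f(27,1)=11622015 f(27,3)=12697035 f(27,5)=10817820 f(27,7)=7548255 f(27,9)=4390815 f(27,11)=2139345 f(27,13)=870480 f(27,15)=293085 f(27,17)=80379 f(27,19)=17523 f(27,21)=2924 f(27,23)=351 f(27,25)=27 f(27,27)=1
Σ_s f(27,s) = 57500460
P = 57500460/134217728 = 14375115/33554432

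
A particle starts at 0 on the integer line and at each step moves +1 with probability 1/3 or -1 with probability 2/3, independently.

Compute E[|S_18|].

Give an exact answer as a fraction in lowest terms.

Answer: 269079674/43046721

Derivation:
S_18 takes values m ≡ 0 (mod 2) with |m| ≤ 18; P(S_18=m) = C(18,(18+m)/2) · (1/3)^((18+m)/2) · (2/3)^((18-m)/2).
Distribution: P(S=-18)=262144/387420489, P(S=-16)=262144/43046721, P(S=-14)=1114112/43046721, P(S=-12)=8912896/129140163, P(S=-10)=5570560/43046721, P(S=-8)=7798784/43046721, P(S=-6)=25346048/129140163, P(S=-4)=7241728/43046721, P(S=-2)=4978688/43046721, P(S=0)=24893440/387420489, P(S=2)=1244672/43046721, P(S=4)=452608/43046721, P(S=6)=396032/129140163, P(S=8)=30464/43046721, P(S=10)=5440/43046721, P(S=12)=2176/129140163, P(S=14)=68/43046721, P(S=16)=4/43046721, P(S=18)=1/387420489
E[|S_18|] = Σ_m |m|·P(S_18=m) = 269079674/43046721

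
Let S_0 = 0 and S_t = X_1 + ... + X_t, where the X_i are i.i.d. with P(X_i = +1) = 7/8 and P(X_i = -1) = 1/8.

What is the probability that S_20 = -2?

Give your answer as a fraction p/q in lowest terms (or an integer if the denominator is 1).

Answer: 847223978965/144115188075855872

Derivation:
To reach position -2 after 20 steps: need 9 steps of +1 and 11 steps of -1.
Number of such sequences: C(20,9) = 167960
Each has probability (7/8)^9 · (1/8)^11 = 40353607/1152921504606846976
P = 167960 · 40353607/1152921504606846976 = 847223978965/144115188075855872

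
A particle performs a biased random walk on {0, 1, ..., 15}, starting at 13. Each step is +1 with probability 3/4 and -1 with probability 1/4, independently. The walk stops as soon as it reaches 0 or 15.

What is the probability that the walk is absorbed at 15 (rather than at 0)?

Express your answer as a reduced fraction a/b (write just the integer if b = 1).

Biased walk: p = 3/4, q = 1/4, r = q/p = 1/3
Gambler's ruin: P(hit 15 before 0 | start at 13) = (1 - r^a)/(1 - r^N)
r^13 = 1/1594323; r^15 = 1/14348907
P = (1 - 1/1594323) / (1 - 1/14348907) = 1594322/1594323 / 14348906/14348907 = 7174449/7174453

Answer: 7174449/7174453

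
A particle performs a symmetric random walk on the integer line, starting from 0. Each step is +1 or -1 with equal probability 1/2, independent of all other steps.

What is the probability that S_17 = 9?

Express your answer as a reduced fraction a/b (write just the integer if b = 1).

To reach position 9 after 17 steps: need 13 steps of +1 and 4 of -1.
Favorable paths: C(17,13) = 2380
Total paths: 2^17 = 131072
P = 2380/131072 = 595/32768

Answer: 595/32768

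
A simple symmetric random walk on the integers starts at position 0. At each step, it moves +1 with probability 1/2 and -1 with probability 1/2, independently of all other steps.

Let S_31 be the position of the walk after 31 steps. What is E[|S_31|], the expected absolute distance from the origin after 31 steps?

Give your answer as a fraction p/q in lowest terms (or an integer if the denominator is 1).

Answer: 300540195/67108864

Derivation:
S_31 takes values m ≡ 1 (mod 2) with |m| ≤ 31; P(S_31=m) = C(31,(31+m)/2)/2^31.
Total paths: 2^31 = 2147483648
Distribution: P(S=-31)=1/2147483648, P(S=-29)=31/2147483648, P(S=-27)=465/2147483648, P(S=-25)=4495/2147483648, P(S=-23)=31465/2147483648, P(S=-21)=169911/2147483648, P(S=-19)=736281/2147483648, P(S=-17)=2629575/2147483648, P(S=-15)=7888725/2147483648, P(S=-13)=20160075/2147483648, P(S=-11)=44352165/2147483648, P(S=-9)=84672315/2147483648, P(S=-7)=141120525/2147483648, P(S=-5)=206253075/2147483648, P(S=-3)=265182525/2147483648, P(S=-1)=300540195/2147483648, P(S=1)=300540195/2147483648, P(S=3)=265182525/2147483648, P(S=5)=206253075/2147483648, P(S=7)=141120525/2147483648, P(S=9)=84672315/2147483648, P(S=11)=44352165/2147483648, P(S=13)=20160075/2147483648, P(S=15)=7888725/2147483648, P(S=17)=2629575/2147483648, P(S=19)=736281/2147483648, P(S=21)=169911/2147483648, P(S=23)=31465/2147483648, P(S=25)=4495/2147483648, P(S=27)=465/2147483648, P(S=29)=31/2147483648, P(S=31)=1/2147483648
E[|S_31|] = Σ_m |m|·P(S_31=m) = 9617286240/2147483648 = 300540195/67108864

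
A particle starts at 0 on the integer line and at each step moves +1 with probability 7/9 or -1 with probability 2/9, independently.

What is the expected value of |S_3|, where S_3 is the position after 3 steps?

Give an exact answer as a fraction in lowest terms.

Answer: 53/27

Derivation:
S_3 takes values m ≡ 1 (mod 2) with |m| ≤ 3; P(S_3=m) = C(3,(3+m)/2) · (7/9)^((3+m)/2) · (2/9)^((3-m)/2).
Distribution: P(S=-3)=8/729, P(S=-1)=28/243, P(S=1)=98/243, P(S=3)=343/729
E[|S_3|] = Σ_m |m|·P(S_3=m) = 53/27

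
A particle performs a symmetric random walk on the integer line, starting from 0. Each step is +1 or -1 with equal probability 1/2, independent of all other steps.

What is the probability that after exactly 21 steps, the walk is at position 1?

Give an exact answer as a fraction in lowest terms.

Answer: 88179/524288

Derivation:
To reach position 1 after 21 steps: need 11 steps of +1 and 10 of -1.
Favorable paths: C(21,11) = 352716
Total paths: 2^21 = 2097152
P = 352716/2097152 = 88179/524288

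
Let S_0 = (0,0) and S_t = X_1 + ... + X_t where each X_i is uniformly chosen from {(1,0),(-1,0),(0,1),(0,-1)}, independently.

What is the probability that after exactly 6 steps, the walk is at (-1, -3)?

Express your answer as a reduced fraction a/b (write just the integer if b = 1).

Let h be the number of horizontal steps (so 6-h are vertical). To end at (-1,-3) need (h-1)/2 right-steps and ((6-h)-3)/2 up-steps.
Sum over h with 1 ≤ h ≤ 3, h ≡ 1 (mod 2), 6-h ≡ 1 (mod 2):
h=1: C(6,1)·C(1,0)·C(5,1) = 6·1·5 = 30
h=3: C(6,3)·C(3,1)·C(3,0) = 20·3·1 = 60
Total favorable: 90
Total paths: 4^6 = 4096
P = 90/4096 = 45/2048

Answer: 45/2048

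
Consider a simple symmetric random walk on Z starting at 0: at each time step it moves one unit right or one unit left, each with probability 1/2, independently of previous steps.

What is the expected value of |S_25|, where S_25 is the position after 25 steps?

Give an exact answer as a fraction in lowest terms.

S_25 takes values m ≡ 1 (mod 2) with |m| ≤ 25; P(S_25=m) = C(25,(25+m)/2)/2^25.
Total paths: 2^25 = 33554432
Distribution: P(S=-25)=1/33554432, P(S=-23)=25/33554432, P(S=-21)=300/33554432, P(S=-19)=2300/33554432, P(S=-17)=12650/33554432, P(S=-15)=53130/33554432, P(S=-13)=177100/33554432, P(S=-11)=480700/33554432, P(S=-9)=1081575/33554432, P(S=-7)=2042975/33554432, P(S=-5)=3268760/33554432, P(S=-3)=4457400/33554432, P(S=-1)=5200300/33554432, P(S=1)=5200300/33554432, P(S=3)=4457400/33554432, P(S=5)=3268760/33554432, P(S=7)=2042975/33554432, P(S=9)=1081575/33554432, P(S=11)=480700/33554432, P(S=13)=177100/33554432, P(S=15)=53130/33554432, P(S=17)=12650/33554432, P(S=19)=2300/33554432, P(S=21)=300/33554432, P(S=23)=25/33554432, P(S=25)=1/33554432
E[|S_25|] = Σ_m |m|·P(S_25=m) = 135207800/33554432 = 16900975/4194304

Answer: 16900975/4194304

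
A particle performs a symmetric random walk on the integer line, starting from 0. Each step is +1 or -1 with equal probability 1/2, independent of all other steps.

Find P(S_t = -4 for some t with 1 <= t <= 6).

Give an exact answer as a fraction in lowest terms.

Answer: 1/8

Derivation:
Count via complement. Let g(t,s) = #length-t paths at position s with S_1..S_t all ≠ -4.
g(t,s) = g(t-1,s-1) + g(t-1,s+1) for s ≠ -4; g(t,-4) = 0.
t=0: g(0,0)=1
t=1: g(1,-1)=1 g(1,1)=1
t=2: g(2,-2)=1 g(2,0)=2 g(2,2)=1
t=3: g(3,-3)=1 g(3,-1)=3 g(3,1)=3 g(3,3)=1
t=4: g(4,-2)=4 g(4,0)=6 g(4,2)=4 g(4,4)=1
t=5: g(5,-3)=4 g(5,-1)=10 g(5,1)=10 g(5,3)=5 g(5,5)=1
t=6: g(6,-2)=14 g(6,0)=20 g(6,2)=15 g(6,4)=6 g(6,6)=1
Paths never hitting -4: Σ_s g(6,s) = 56
Paths hitting -4: 2^6 - 56 = 8
P = 8/64 = 1/8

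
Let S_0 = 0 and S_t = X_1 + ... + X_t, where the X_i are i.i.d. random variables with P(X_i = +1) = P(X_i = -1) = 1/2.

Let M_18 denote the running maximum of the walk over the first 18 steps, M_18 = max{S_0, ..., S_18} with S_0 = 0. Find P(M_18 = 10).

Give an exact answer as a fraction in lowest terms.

Let M_18 = max(S_0,...,S_18). Use the reflection principle: for j ≥ 1, #{paths with M_18 ≥ j} = #{S_18 ≥ j} + #{S_18 ≥ j+1}.
By reflection, #{M_18 ≥ 10} = #{S_18 ≥ 10} + #{S_18 ≥ 11} = 4048 + 988 = 5036.
#{M_18 ≥ 11} = #{S_18 ≥ 11} + #{S_18 ≥ 12} = 988 + 988 = 1976.
#{M_18 = 10} = 5036 - 1976 = 3060.
P(M_18 = 10) = 3060/262144 = 765/65536

Answer: 765/65536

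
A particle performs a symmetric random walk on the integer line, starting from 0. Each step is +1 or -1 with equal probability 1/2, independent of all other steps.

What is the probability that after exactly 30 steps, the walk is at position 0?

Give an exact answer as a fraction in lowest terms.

To return to 0 after 30 steps: need exactly 15 steps of +1 and 15 of -1.
Favorable paths: C(30,15) = 155117520
Total paths: 2^30 = 1073741824
P = 155117520/1073741824 = 9694845/67108864

Answer: 9694845/67108864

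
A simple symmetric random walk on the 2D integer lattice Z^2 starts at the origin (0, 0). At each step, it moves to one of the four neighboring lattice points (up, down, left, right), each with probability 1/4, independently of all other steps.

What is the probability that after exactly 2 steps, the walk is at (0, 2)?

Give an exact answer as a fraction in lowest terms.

Answer: 1/16

Derivation:
Let h be the number of horizontal steps (so 2-h are vertical). To end at (0,2) need (h+0)/2 right-steps and ((2-h)+2)/2 up-steps.
Sum over h with 0 ≤ h ≤ 0, h ≡ 0 (mod 2), 2-h ≡ 0 (mod 2):
h=0: C(2,0)·C(0,0)·C(2,2) = 1·1·1 = 1
Total favorable: 1
Total paths: 4^2 = 16
P = 1/16 = 1/16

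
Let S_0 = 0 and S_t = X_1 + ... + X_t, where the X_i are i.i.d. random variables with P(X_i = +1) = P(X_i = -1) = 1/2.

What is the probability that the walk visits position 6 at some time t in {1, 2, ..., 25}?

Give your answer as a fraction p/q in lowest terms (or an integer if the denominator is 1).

Count via complement. Let g(t,s) = #length-t paths at position s with S_1..S_t all ≠ 6.
g(t,s) = g(t-1,s-1) + g(t-1,s+1) for s ≠ 6; g(t,6) = 0.
t=0: g(0,0)=1
t=1: g(1,-1)=1 g(1,1)=1
t=2: g(2,-2)=1 g(2,0)=2 g(2,2)=1
t=3: g(3,-3)=1 g(3,-1)=3 g(3,1)=3 g(3,3)=1
t=4: g(4,-4)=1 g(4,-2)=4 g(4,0)=6 g(4,2)=4 g(4,4)=1
t=5: g(5,-5)=1 g(5,-3)=5 g(5,-1)=10 g(5,1)=10 g(5,3)=5 g(5,5)=1
t=6: g(6,-6)=1 g(6,-4)=6 g(6,-2)=15 g(6,0)=20 g(6,2)=15 g(6,4)=6
t=7: g(7,-7)=1 g(7,-5)=7 g(7,-3)=21 g(7,-1)=35 g(7,1)=35 g(7,3)=21 g(7,5)=6
t=8: g(8,-8)=1 g(8,-6)=8 g(8,-4)=28 g(8,-2)=56 g(8,0)=70 g(8,2)=56 g(8,4)=27
t=9: g(9,-9)=1 g(9,-7)=9 g(9,-5)=36 g(9,-3)=84 g(9,-1)=126 g(9,1)=126 g(9,3)=83 g(9,5)=27
t=10: g(10,-10)=1 g(10,-8)=10 g(10,-6)=45 g(10,-4)=120 g(10,-2)=210 g(10,0)=252 g(10,2)=209 g(10,4)=110
t=11: g(11,-11)=1 g(11,-9)=11 g(11,-7)=55 g(11,-5)=165 g(11,-3)=330 g(11,-1)=462 g(11,1)=461 g(11,3)=319 g(11,5)=110
t=12: g(12,-12)=1 g(12,-10)=12 g(12,-8)=66 g(12,-6)=220 g(12,-4)=495 g(12,-2)=792 g(12,0)=923 g(12,2)=780 g(12,4)=429
t=13: g(13,-13)=1 g(13,-11)=13 g(13,-9)=78 g(13,-7)=286 g(13,-5)=715 g(13,-3)=1287 g(13,-1)=1715 g(13,1)=1703 g(13,3)=1209 g(13,5)=429
t=14: g(14,-14)=1 g(14,-12)=14 g(14,-10)=91 g(14,-8)=364 g(14,-6)=1001 g(14,-4)=2002 g(14,-2)=3002 g(14,0)=3418 g(14,2)=2912 g(14,4)=1638
t=15: g(15,-15)=1 g(15,-13)=15 g(15,-11)=105 g(15,-9)=455 g(15,-7)=1365 g(15,-5)=3003 g(15,-3)=5004 g(15,-1)=6420 g(15,1)=6330 g(15,3)=4550 g(15,5)=1638
t=16: g(16,-16)=1 g(16,-14)=16 g(16,-12)=120 g(16,-10)=560 g(16,-8)=1820 g(16,-6)=4368 g(16,-4)=8007 g(16,-2)=11424 g(16,0)=12750 g(16,2)=10880 g(16,4)=6188
t=17: g(17,-17)=1 g(17,-15)=17 g(17,-13)=136 g(17,-11)=680 g(17,-9)=2380 g(17,-7)=6188 g(17,-5)=12375 g(17,-3)=19431 g(17,-1)=24174 g(17,1)=23630 g(17,3)=17068 g(17,5)=6188
t=18: g(18,-18)=1 g(18,-16)=18 g(18,-14)=153 g(18,-12)=816 g(18,-10)=3060 g(18,-8)=8568 g(18,-6)=18563 g(18,-4)=31806 g(18,-2)=43605 g(18,0)=47804 g(18,2)=40698 g(18,4)=23256
t=19: g(19,-19)=1 g(19,-17)=19 g(19,-15)=171 g(19,-13)=969 g(19,-11)=3876 g(19,-9)=11628 g(19,-7)=27131 g(19,-5)=50369 g(19,-3)=75411 g(19,-1)=91409 g(19,1)=88502 g(19,3)=63954 g(19,5)=23256
t=20: g(20,-20)=1 g(20,-18)=20 g(20,-16)=190 g(20,-14)=1140 g(20,-12)=4845 g(20,-10)=15504 g(20,-8)=38759 g(20,-6)=77500 g(20,-4)=125780 g(20,-2)=166820 g(20,0)=179911 g(20,2)=152456 g(20,4)=87210
t=21: g(21,-21)=1 g(21,-19)=21 g(21,-17)=210 g(21,-15)=1330 g(21,-13)=5985 g(21,-11)=20349 g(21,-9)=54263 g(21,-7)=116259 g(21,-5)=203280 g(21,-3)=292600 g(21,-1)=346731 g(21,1)=332367 g(21,3)=239666 g(21,5)=87210
t=22: g(22,-22)=1 g(22,-20)=22 g(22,-18)=231 g(22,-16)=1540 g(22,-14)=7315 g(22,-12)=26334 g(22,-10)=74612 g(22,-8)=170522 g(22,-6)=319539 g(22,-4)=495880 g(22,-2)=639331 g(22,0)=679098 g(22,2)=572033 g(22,4)=326876
t=23: g(23,-23)=1 g(23,-21)=23 g(23,-19)=253 g(23,-17)=1771 g(23,-15)=8855 g(23,-13)=33649 g(23,-11)=100946 g(23,-9)=245134 g(23,-7)=490061 g(23,-5)=815419 g(23,-3)=1135211 g(23,-1)=1318429 g(23,1)=1251131 g(23,3)=898909 g(23,5)=326876
t=24: g(24,-24)=1 g(24,-22)=24 g(24,-20)=276 g(24,-18)=2024 g(24,-16)=10626 g(24,-14)=42504 g(24,-12)=134595 g(24,-10)=346080 g(24,-8)=735195 g(24,-6)=1305480 g(24,-4)=1950630 g(24,-2)=2453640 g(24,0)=2569560 g(24,2)=2150040 g(24,4)=1225785
t=25: g(25,-25)=1 g(25,-23)=25 g(25,-21)=300 g(25,-19)=2300 g(25,-17)=12650 g(25,-15)=53130 g(25,-13)=177099 g(25,-11)=480675 g(25,-9)=1081275 g(25,-7)=2040675 g(25,-5)=3256110 g(25,-3)=4404270 g(25,-1)=5023200 g(25,1)=4719600 g(25,3)=3375825 g(25,5)=1225785
Paths never hitting 6: Σ_s g(25,s) = 25852920
Paths hitting 6: 2^25 - 25852920 = 7701512
P = 7701512/33554432 = 962689/4194304

Answer: 962689/4194304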